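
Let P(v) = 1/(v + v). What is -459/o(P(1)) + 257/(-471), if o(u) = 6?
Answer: -72577/942 ≈ -77.046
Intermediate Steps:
P(v) = 1/(2*v)
-459/o(P(1)) + 257/(-471) = -459/6 + 257/(-471) = -459*⅙ + 257*(-1/471) = -153/2 - 257/471 = -72577/942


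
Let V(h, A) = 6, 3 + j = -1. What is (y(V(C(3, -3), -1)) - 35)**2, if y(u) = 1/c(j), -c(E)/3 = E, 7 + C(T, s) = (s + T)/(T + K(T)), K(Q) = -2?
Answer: 175561/144 ≈ 1219.2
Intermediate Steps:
C(T, s) = -7 + (T + s)/(-2 + T) (C(T, s) = -7 + (s + T)/(T - 2) = -7 + (T + s)/(-2 + T))
j = -4 (j = -3 - 1 = -4)
c(E) = -3*E
y(u) = 1/12 (y(u) = 1/(-3*(-4)) = 1/12)
(y(V(C(3, -3), -1)) - 35)**2 = (1/12 - 35)**2 = (-419/12)**2 = 175561/144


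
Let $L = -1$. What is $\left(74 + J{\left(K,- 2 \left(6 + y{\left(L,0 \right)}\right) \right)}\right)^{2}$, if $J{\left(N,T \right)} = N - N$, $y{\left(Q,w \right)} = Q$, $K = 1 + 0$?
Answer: $5476$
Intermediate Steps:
$K = 1$
$J{\left(N,T \right)} = 0$
$\left(74 + J{\left(K,- 2 \left(6 + y{\left(L,0 \right)}\right) \right)}\right)^{2} = \left(74 + 0\right)^{2} = 74^{2} = 5476$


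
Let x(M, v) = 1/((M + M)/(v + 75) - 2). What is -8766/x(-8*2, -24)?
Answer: 391548/17 ≈ 23032.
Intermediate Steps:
x(M, v) = 1/(-2 + 2*M/(75 + v)) (x(M, v) = 1/((2*M)/(75 + v) - 2) = 1/(2*M/(75 + v) - 2) = 1/(-2 + 2*M/(75 + v)))
-8766/x(-8*2, -24) = -8766*2*(75 - 24 - (-8)*2)/(-75 - 1*(-24)) = -8766*2*(75 - 24 - 1*(-16))/(-75 + 24) = -8766/((½)*(-51)/(75 - 24 + 16)) = -8766/((½)*(-51)/67) = -8766/((½)*(1/67)*(-51)) = -8766/(-51/134) = -8766*(-134/51) = 391548/17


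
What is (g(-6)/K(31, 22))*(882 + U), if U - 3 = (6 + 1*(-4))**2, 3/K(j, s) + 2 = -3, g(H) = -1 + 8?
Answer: -31115/3 ≈ -10372.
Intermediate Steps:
g(H) = 7
K(j, s) = -3/5 (K(j, s) = 3/(-2 - 3) = 3/(-5) = 3*(-1/5) = -3/5)
U = 7 (U = 3 + (6 + 1*(-4))**2 = 3 + (6 - 4)**2 = 3 + 2**2 = 3 + 4 = 7)
(g(-6)/K(31, 22))*(882 + U) = (7/(-3/5))*(882 + 7) = (7*(-5/3))*889 = -35/3*889 = -31115/3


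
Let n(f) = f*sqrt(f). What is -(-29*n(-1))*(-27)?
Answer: 783*I ≈ 783.0*I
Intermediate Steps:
n(f) = f**(3/2)
-(-29*n(-1))*(-27) = -(-(-29)*I)*(-27) = -29*I*(-27) = -(-783)*I = 783*I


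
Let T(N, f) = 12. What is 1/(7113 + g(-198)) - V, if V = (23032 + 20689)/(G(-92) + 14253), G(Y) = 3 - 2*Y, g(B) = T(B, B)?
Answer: -3278923/1083000 ≈ -3.0276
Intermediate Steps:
g(B) = 12
V = 43721/14440 (V = (23032 + 20689)/((3 - 2*(-92)) + 14253) = 43721/((3 + 184) + 14253) = 43721/(187 + 14253) = 43721/14440 ≈ 3.0278)
1/(7113 + g(-198)) - V = 1/(7113 + 12) - 1*43721/14440 = 1/7125 - 43721/14440 = -3278923/1083000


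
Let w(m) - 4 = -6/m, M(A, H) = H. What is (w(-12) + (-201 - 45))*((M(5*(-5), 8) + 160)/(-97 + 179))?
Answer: -20286/41 ≈ -494.78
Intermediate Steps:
w(m) = 4 - 6/m
(w(-12) + (-201 - 45))*((M(5*(-5), 8) + 160)/(-97 + 179)) = ((4 - 6/(-12)) + (-201 - 45))*((8 + 160)/(-97 + 179)) = ((4 - 6*(-1/12)) - 246)*(168/82) = ((4 + ½) - 246)*(168*(1/82)) = (9/2 - 246)*(84/41) = -483/2*84/41 = -20286/41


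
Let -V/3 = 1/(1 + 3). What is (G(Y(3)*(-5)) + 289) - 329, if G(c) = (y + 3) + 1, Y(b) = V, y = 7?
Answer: -29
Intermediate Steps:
V = -¾ (V = -3/(1 + 3) = -3/4 = -3*¼ = -¾ ≈ -0.75000)
Y(b) = -¾
G(c) = 11 (G(c) = (7 + 3) + 1 = 10 + 1 = 11)
(G(Y(3)*(-5)) + 289) - 329 = (11 + 289) - 329 = 300 - 329 = -29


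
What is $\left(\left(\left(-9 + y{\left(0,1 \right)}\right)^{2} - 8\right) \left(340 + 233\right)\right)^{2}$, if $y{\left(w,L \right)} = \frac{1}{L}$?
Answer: $1029639744$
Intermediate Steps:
$\left(\left(\left(-9 + y{\left(0,1 \right)}\right)^{2} - 8\right) \left(340 + 233\right)\right)^{2} = \left(\left(\left(-9 + 1^{-1}\right)^{2} - 8\right) \left(340 + 233\right)\right)^{2} = \left(\left(\left(-9 + 1\right)^{2} - 8\right) 573\right)^{2} = \left(\left(\left(-8\right)^{2} - 8\right) 573\right)^{2} = \left(\left(64 - 8\right) 573\right)^{2} = \left(56 \cdot 573\right)^{2} = 32088^{2} = 1029639744$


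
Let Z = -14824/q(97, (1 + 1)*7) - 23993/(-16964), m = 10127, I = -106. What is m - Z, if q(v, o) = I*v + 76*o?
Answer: 791564197747/78187076 ≈ 10124.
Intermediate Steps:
q(v, o) = -106*v + 76*o
Z = 236320905/78187076 (Z = -14824/(-106*97 + 76*((1 + 1)*7)) - 23993/(-16964) = -14824/(-10282 + 76*(2*7)) - 23993*(-1/16964) = -14824/(-10282 + 76*14) + 23993/16964 = -14824/(-10282 + 1064) + 23993/16964 = -14824/(-9218) + 23993/16964 = -14824*(-1/9218) + 23993/16964 = 7412/4609 + 23993/16964 = 236320905/78187076 ≈ 3.0225)
m - Z = 10127 - 1*236320905/78187076 = 10127 - 236320905/78187076 = 791564197747/78187076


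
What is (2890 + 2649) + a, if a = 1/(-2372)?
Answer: 13138507/2372 ≈ 5539.0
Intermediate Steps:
a = -1/2372 ≈ -0.00042159
(2890 + 2649) + a = (2890 + 2649) - 1/2372 = 5539 - 1/2372 = 13138507/2372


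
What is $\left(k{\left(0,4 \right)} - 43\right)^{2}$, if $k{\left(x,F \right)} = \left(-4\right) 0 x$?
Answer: $1849$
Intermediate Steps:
$k{\left(x,F \right)} = 0$ ($k{\left(x,F \right)} = 0 x = 0$)
$\left(k{\left(0,4 \right)} - 43\right)^{2} = \left(0 - 43\right)^{2} = \left(-43\right)^{2} = 1849$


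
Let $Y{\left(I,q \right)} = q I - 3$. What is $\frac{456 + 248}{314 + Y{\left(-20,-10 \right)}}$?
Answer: $\frac{704}{511} \approx 1.3777$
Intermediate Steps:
$Y{\left(I,q \right)} = -3 + I q$ ($Y{\left(I,q \right)} = I q - 3 = -3 + I q$)
$\frac{456 + 248}{314 + Y{\left(-20,-10 \right)}} = \frac{456 + 248}{314 - -197} = \frac{704}{314 + \left(-3 + 200\right)} = \frac{704}{314 + 197} = \frac{704}{511}$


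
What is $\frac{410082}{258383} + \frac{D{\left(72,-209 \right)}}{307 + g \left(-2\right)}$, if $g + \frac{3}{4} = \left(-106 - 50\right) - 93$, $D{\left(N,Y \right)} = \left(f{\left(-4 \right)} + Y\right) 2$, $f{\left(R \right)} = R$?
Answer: $\frac{441319950}{416771779} \approx 1.0589$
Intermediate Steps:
$D{\left(N,Y \right)} = -8 + 2 Y$ ($D{\left(N,Y \right)} = \left(-4 + Y\right) 2 = -8 + 2 Y$)
$g = - \frac{999}{4}$ ($g = - \frac{3}{4} - 249 = - \frac{999}{4} \approx -249.75$)
$\frac{410082}{258383} + \frac{D{\left(72,-209 \right)}}{307 + g \left(-2\right)} = \frac{410082}{258383} + \frac{-8 + 2 \left(-209\right)}{307 - - \frac{999}{2}} = 410082 \cdot \frac{1}{258383} + \frac{-8 - 418}{307 + \frac{999}{2}} = \frac{410082}{258383} - \frac{426}{\frac{1613}{2}} = \frac{410082}{258383} - \frac{852}{1613} = \frac{441319950}{416771779}$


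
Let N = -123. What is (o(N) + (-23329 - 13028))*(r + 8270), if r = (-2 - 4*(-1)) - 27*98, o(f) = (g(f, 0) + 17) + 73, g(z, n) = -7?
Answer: -204077524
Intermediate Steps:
o(f) = 83 (o(f) = (-7 + 17) + 73 = 10 + 73 = 83)
r = -2644 (r = (-2 + 4) - 2646 = 2 - 2646 = -2644)
(o(N) + (-23329 - 13028))*(r + 8270) = (83 + (-23329 - 13028))*(-2644 + 8270) = (83 - 36357)*5626 = -36274*5626 = -204077524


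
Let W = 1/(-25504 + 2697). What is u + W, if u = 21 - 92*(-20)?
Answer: 42443826/22807 ≈ 1861.0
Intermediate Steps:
u = 1861 (u = 21 + 1840 = 1861)
W = -1/22807 (W = 1/(-22807) = -1/22807 ≈ -4.3846e-5)
u + W = 1861 - 1/22807 = 42443826/22807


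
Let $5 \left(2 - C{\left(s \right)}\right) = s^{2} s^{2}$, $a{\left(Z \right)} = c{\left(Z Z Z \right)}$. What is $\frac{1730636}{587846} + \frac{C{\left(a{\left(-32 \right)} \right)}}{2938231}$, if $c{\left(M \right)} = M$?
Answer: $- \frac{338870147385845759925328}{4318068351065} \approx -7.8477 \cdot 10^{10}$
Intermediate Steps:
$a{\left(Z \right)} = Z^{3}$ ($a{\left(Z \right)} = Z Z Z = Z^{2} Z = Z^{3}$)
$C{\left(s \right)} = 2 - \frac{s^{4}}{5}$ ($C{\left(s \right)} = 2 - \frac{s^{2} s^{2}}{5} = 2 - \frac{s^{4}}{5}$)
$\frac{1730636}{587846} + \frac{C{\left(a{\left(-32 \right)} \right)}}{2938231} = \frac{1730636}{587846} + \frac{2 - \frac{\left(\left(-32\right)^{3}\right)^{4}}{5}}{2938231} = 1730636 \cdot \frac{1}{587846} + \left(2 - \frac{\left(-32768\right)^{4}}{5}\right) \frac{1}{2938231} = \frac{865318}{293923} + \left(2 - \frac{1152921504606846976}{5}\right) \frac{1}{2938231} = \frac{865318}{293923} - \frac{1152921504606846966}{14691155} = - \frac{338870147385845759925328}{4318068351065}$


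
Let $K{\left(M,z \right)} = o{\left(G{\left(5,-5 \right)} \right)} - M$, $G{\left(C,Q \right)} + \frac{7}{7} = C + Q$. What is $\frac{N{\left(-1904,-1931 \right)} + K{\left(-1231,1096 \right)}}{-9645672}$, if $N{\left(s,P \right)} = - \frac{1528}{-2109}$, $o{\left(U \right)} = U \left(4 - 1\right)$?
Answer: $- \frac{647845}{5085680562} \approx -0.00012739$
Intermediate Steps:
$G{\left(C,Q \right)} = -1 + C + Q$ ($G{\left(C,Q \right)} = -1 + \left(C + Q\right) = -1 + C + Q$)
$o{\left(U \right)} = 3 U$ ($o{\left(U \right)} = U 3 = 3 U$)
$N{\left(s,P \right)} = \frac{1528}{2109}$ ($N{\left(s,P \right)} = \left(-1528\right) \left(- \frac{1}{2109}\right) = \frac{1528}{2109}$)
$K{\left(M,z \right)} = -3 - M$ ($K{\left(M,z \right)} = 3 \left(-1 + 5 - 5\right) - M = 3 \left(-1\right) - M = -3 - M$)
$\frac{N{\left(-1904,-1931 \right)} + K{\left(-1231,1096 \right)}}{-9645672} = \frac{\frac{1528}{2109} - -1228}{-9645672} = \left(\frac{1528}{2109} + \left(-3 + 1231\right)\right) \left(- \frac{1}{9645672}\right) = \left(\frac{1528}{2109} + 1228\right) \left(- \frac{1}{9645672}\right) = \frac{2591380}{2109} \left(- \frac{1}{9645672}\right) = - \frac{647845}{5085680562}$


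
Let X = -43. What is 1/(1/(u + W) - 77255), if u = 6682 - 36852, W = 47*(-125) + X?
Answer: -36088/2787978441 ≈ -1.2944e-5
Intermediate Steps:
W = -5918 (W = 47*(-125) - 43 = -5875 - 43 = -5918)
u = -30170
1/(1/(u + W) - 77255) = 1/(1/(-30170 - 5918) - 77255) = 1/(1/(-36088) - 77255) = 1/(-1/36088 - 77255) = 1/(-2787978441/36088) = -36088/2787978441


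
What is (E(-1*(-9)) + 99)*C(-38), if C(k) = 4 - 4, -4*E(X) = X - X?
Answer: 0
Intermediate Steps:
E(X) = 0 (E(X) = -(X - X)/4 = -¼*0 = 0)
C(k) = 0
(E(-1*(-9)) + 99)*C(-38) = (0 + 99)*0 = 99*0 = 0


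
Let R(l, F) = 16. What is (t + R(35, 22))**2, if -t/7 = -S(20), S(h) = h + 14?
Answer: 64516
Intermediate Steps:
S(h) = 14 + h
t = 238 (t = -(-7)*(14 + 20) = -(-7)*34 = -7*(-34) = 238)
(t + R(35, 22))**2 = (238 + 16)**2 = 254**2 = 64516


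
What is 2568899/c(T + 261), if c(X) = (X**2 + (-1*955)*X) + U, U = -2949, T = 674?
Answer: -2568899/21649 ≈ -118.66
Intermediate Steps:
c(X) = -2949 + X**2 - 955*X (c(X) = (X**2 + (-1*955)*X) - 2949 = (X**2 - 955*X) - 2949 = -2949 + X**2 - 955*X)
2568899/c(T + 261) = 2568899/(-2949 + (674 + 261)**2 - 955*(674 + 261)) = 2568899/(-2949 + 935**2 - 955*935) = 2568899/(-2949 + 874225 - 892925) = 2568899/(-21649) = 2568899*(-1/21649) = -2568899/21649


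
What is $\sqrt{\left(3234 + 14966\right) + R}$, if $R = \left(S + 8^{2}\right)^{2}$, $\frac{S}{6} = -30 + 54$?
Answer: $2 \sqrt{15366} \approx 247.92$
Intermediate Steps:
$S = 144$ ($S = 6 \left(-30 + 54\right) = 6 \cdot 24 = 144$)
$R = 43264$ ($R = \left(144 + 8^{2}\right)^{2} = \left(144 + 64\right)^{2} = 208^{2} = 43264$)
$\sqrt{\left(3234 + 14966\right) + R} = \sqrt{\left(3234 + 14966\right) + 43264} = \sqrt{18200 + 43264} = \sqrt{61464} = 2 \sqrt{15366}$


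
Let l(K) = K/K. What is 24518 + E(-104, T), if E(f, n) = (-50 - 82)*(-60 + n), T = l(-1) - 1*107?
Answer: 46430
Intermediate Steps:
l(K) = 1
T = -106 (T = 1 - 1*107 = 1 - 107 = -106)
E(f, n) = 7920 - 132*n (E(f, n) = -132*(-60 + n) = 7920 - 132*n)
24518 + E(-104, T) = 24518 + (7920 - 132*(-106)) = 24518 + (7920 + 13992) = 24518 + 21912 = 46430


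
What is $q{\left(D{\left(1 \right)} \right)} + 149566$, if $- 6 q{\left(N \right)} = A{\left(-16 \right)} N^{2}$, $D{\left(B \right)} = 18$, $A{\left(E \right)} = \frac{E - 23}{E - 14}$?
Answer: $\frac{747479}{5} \approx 1.495 \cdot 10^{5}$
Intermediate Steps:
$A{\left(E \right)} = \frac{-23 + E}{-14 + E}$
$q{\left(N \right)} = - \frac{13 N^{2}}{60}$ ($q{\left(N \right)} = - \frac{\frac{-23 - 16}{-14 - 16} N^{2}}{6} = - \frac{\frac{1}{-30} \left(-39\right) N^{2}}{6} = - \frac{\left(- \frac{1}{30}\right) \left(-39\right) N^{2}}{6} = - \frac{\frac{13}{10} N^{2}}{6} = - \frac{13 N^{2}}{60}$)
$q{\left(D{\left(1 \right)} \right)} + 149566 = - \frac{13 \cdot 18^{2}}{60} + 149566 = \left(- \frac{13}{60}\right) 324 + 149566 = - \frac{351}{5} + 149566 = \frac{747479}{5}$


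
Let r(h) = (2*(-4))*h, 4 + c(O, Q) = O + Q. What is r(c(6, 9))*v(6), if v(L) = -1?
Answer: 88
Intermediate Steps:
c(O, Q) = -4 + O + Q (c(O, Q) = -4 + (O + Q) = -4 + O + Q)
r(h) = -8*h
r(c(6, 9))*v(6) = -8*(-4 + 6 + 9)*(-1) = -8*11*(-1) = -88*(-1) = 88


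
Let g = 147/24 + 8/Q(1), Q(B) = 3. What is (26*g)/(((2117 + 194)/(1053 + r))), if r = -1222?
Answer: -463567/27732 ≈ -16.716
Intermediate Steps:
g = 211/24 (g = 147/24 + 8/3 = 147*(1/24) + 8*(⅓) = 49/8 + 8/3 = 211/24 ≈ 8.7917)
(26*g)/(((2117 + 194)/(1053 + r))) = (26*(211/24))/(((2117 + 194)/(1053 - 1222))) = 2743/(12*((2311/(-169)))) = 2743/(12*((2311*(-1/169)))) = 2743/(12*(-2311/169)) = (2743/12)*(-169/2311) = -463567/27732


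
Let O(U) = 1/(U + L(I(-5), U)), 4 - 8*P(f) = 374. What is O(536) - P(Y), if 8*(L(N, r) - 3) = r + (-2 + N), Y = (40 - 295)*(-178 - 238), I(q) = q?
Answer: 895617/19364 ≈ 46.252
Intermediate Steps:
Y = 106080 (Y = -255*(-416) = 106080)
L(N, r) = 11/4 + N/8 + r/8 (L(N, r) = 3 + (r + (-2 + N))/8 = 3 + (-2 + N + r)/8 = 3 + (-1/4 + N/8 + r/8) = 11/4 + N/8 + r/8)
P(f) = -185/4 (P(f) = 1/2 - 1/8*374 = 1/2 - 187/4 = -185/4)
O(U) = 1/(17/8 + 9*U/8) (O(U) = 1/(U + (11/4 + (1/8)*(-5) + U/8)) = 1/(U + (11/4 - 5/8 + U/8)) = 1/(U + (17/8 + U/8)) = 1/(17/8 + 9*U/8))
O(536) - P(Y) = 8/(17 + 9*536) - 1*(-185/4) = 8/(17 + 4824) + 185/4 = 8/4841 + 185/4 = 895617/19364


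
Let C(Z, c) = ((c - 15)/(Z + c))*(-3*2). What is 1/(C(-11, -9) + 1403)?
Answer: 5/6979 ≈ 0.00071643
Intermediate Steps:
C(Z, c) = -6*(-15 + c)/(Z + c) (C(Z, c) = ((-15 + c)/(Z + c))*(-6) = -6*(-15 + c)/(Z + c))
1/(C(-11, -9) + 1403) = 1/(6*(15 - 1*(-9))/(-11 - 9) + 1403) = 1/(6*(15 + 9)/(-20) + 1403) = 1/(6*(-1/20)*24 + 1403) = 1/(-36/5 + 1403) = 1/(6979/5) = 5/6979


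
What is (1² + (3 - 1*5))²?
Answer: 1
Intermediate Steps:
(1² + (3 - 1*5))² = (1 + (3 - 5))² = (1 - 2)² = (-1)² = 1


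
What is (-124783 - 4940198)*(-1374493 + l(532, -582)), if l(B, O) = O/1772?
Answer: 6168139377564309/886 ≈ 6.9618e+12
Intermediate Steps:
l(B, O) = O/1772 (l(B, O) = O*(1/1772) = O/1772)
(-124783 - 4940198)*(-1374493 + l(532, -582)) = (-124783 - 4940198)*(-1374493 + (1/1772)*(-582)) = -5064981*(-1374493 - 291/886) = -5064981*(-1217801089/886) = 6168139377564309/886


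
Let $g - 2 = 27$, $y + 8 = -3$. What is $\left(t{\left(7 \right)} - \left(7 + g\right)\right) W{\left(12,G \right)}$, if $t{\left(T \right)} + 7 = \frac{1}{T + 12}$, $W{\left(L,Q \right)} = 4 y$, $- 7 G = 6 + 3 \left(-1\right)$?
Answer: $\frac{35904}{19} \approx 1889.7$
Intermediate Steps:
$y = -11$ ($y = -8 - 3 = -11$)
$g = 29$ ($g = 2 + 27 = 29$)
$G = - \frac{3}{7}$ ($G = - \frac{6 + 3 \left(-1\right)}{7} = - \frac{6 - 3}{7} = \left(- \frac{1}{7}\right) 3 = - \frac{3}{7} \approx -0.42857$)
$W{\left(L,Q \right)} = -44$ ($W{\left(L,Q \right)} = 4 \left(-11\right) = -44$)
$t{\left(T \right)} = -7 + \frac{1}{12 + T}$ ($t{\left(T \right)} = -7 + \frac{1}{T + 12} = -7 + \frac{1}{12 + T}$)
$\left(t{\left(7 \right)} - \left(7 + g\right)\right) W{\left(12,G \right)} = \left(\frac{-83 - 49}{12 + 7} - 36\right) \left(-44\right) = \left(\frac{-83 - 49}{19} - 36\right) \left(-44\right) = \left(\frac{1}{19} \left(-132\right) - 36\right) \left(-44\right) = \left(- \frac{132}{19} - 36\right) \left(-44\right) = \left(- \frac{816}{19}\right) \left(-44\right) = \frac{35904}{19}$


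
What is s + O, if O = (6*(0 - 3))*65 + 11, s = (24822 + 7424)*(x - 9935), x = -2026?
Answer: -385695565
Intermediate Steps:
s = -385694406 (s = (24822 + 7424)*(-2026 - 9935) = 32246*(-11961) = -385694406)
O = -1159 (O = (6*(-3))*65 + 11 = -18*65 + 11 = -1170 + 11 = -1159)
s + O = -385694406 - 1159 = -385695565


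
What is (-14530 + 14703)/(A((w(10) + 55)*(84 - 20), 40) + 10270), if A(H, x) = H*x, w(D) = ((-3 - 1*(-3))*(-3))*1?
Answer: 173/151070 ≈ 0.0011452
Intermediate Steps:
w(D) = 0 (w(D) = ((-3 + 3)*(-3))*1 = (0*(-3))*1 = 0*1 = 0)
(-14530 + 14703)/(A((w(10) + 55)*(84 - 20), 40) + 10270) = (-14530 + 14703)/(((0 + 55)*(84 - 20))*40 + 10270) = 173/((55*64)*40 + 10270) = 173/(3520*40 + 10270) = 173/(140800 + 10270) = 173/151070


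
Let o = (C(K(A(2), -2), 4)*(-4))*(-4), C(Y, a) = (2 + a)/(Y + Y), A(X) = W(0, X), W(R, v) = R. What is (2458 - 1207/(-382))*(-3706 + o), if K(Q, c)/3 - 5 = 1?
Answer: -5222605465/573 ≈ -9.1145e+6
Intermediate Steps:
A(X) = 0
K(Q, c) = 18 (K(Q, c) = 15 + 3*1 = 15 + 3 = 18)
C(Y, a) = (2 + a)/(2*Y) (C(Y, a) = (2 + a)/((2*Y)) = (2 + a)*(1/(2*Y)) = (2 + a)/(2*Y))
o = 8/3 (o = (((½)*(2 + 4)/18)*(-4))*(-4) = (((½)*(1/18)*6)*(-4))*(-4) = ((⅙)*(-4))*(-4) = -⅔*(-4) = 8/3 ≈ 2.6667)
(2458 - 1207/(-382))*(-3706 + o) = (2458 - 1207/(-382))*(-3706 + 8/3) = (2458 - 1207*(-1/382))*(-11110/3) = (2458 + 1207/382)*(-11110/3) = (940163/382)*(-11110/3) = -5222605465/573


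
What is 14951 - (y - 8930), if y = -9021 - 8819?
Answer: 41721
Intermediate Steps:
y = -17840
14951 - (y - 8930) = 14951 - (-17840 - 8930) = 14951 - 1*(-26770) = 14951 + 26770 = 41721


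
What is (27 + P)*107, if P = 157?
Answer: 19688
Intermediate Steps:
(27 + P)*107 = (27 + 157)*107 = 184*107 = 19688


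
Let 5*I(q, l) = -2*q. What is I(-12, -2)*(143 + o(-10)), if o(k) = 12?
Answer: 744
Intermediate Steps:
I(q, l) = -2*q/5 (I(q, l) = (-2*q)/5 = -2*q/5)
I(-12, -2)*(143 + o(-10)) = (-2/5*(-12))*(143 + 12) = (24/5)*155 = 744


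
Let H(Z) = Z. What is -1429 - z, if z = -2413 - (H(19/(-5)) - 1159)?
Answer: -894/5 ≈ -178.80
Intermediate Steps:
z = -6251/5 (z = -2413 - (19/(-5) - 1159) = -2413 - (19*(-⅕) - 1159) = -2413 - (-19/5 - 1159) = -2413 - 1*(-5814/5) = -2413 + 5814/5 = -6251/5 ≈ -1250.2)
-1429 - z = -1429 - 1*(-6251/5) = -1429 + 6251/5 = -894/5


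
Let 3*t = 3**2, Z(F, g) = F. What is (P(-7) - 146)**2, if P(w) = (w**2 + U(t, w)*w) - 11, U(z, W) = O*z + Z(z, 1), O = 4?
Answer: 45369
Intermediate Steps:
t = 3 (t = (1/3)*3**2 = (1/3)*9 = 3)
U(z, W) = 5*z (U(z, W) = 4*z + z = 5*z)
P(w) = -11 + w**2 + 15*w (P(w) = (w**2 + (5*3)*w) - 11 = (w**2 + 15*w) - 11 = -11 + w**2 + 15*w)
(P(-7) - 146)**2 = ((-11 + (-7)**2 + 15*(-7)) - 146)**2 = ((-11 + 49 - 105) - 146)**2 = (-67 - 146)**2 = (-213)**2 = 45369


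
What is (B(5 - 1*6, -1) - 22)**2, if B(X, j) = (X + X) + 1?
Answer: 529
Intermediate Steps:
B(X, j) = 1 + 2*X (B(X, j) = 2*X + 1 = 1 + 2*X)
(B(5 - 1*6, -1) - 22)**2 = ((1 + 2*(5 - 1*6)) - 22)**2 = ((1 + 2*(5 - 6)) - 22)**2 = ((1 + 2*(-1)) - 22)**2 = ((1 - 2) - 22)**2 = (-1 - 22)**2 = (-23)**2 = 529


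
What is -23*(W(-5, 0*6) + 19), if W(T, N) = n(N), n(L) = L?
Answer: -437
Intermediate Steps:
W(T, N) = N
-23*(W(-5, 0*6) + 19) = -23*(0*6 + 19) = -23*(0 + 19) = -23*19 = -437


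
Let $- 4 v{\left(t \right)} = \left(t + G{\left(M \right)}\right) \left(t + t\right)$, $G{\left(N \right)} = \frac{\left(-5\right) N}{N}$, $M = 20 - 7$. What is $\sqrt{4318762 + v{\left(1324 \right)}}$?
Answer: $4 \sqrt{215349} \approx 1856.2$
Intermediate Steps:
$M = 13$ ($M = 20 - 7 = 13$)
$G{\left(N \right)} = -5$
$v{\left(t \right)} = - \frac{t \left(-5 + t\right)}{2}$ ($v{\left(t \right)} = - \frac{\left(t - 5\right) \left(t + t\right)}{4} = - \frac{\left(-5 + t\right) 2 t}{4} = - \frac{2 t \left(-5 + t\right)}{4} = - \frac{t \left(-5 + t\right)}{2}$)
$\sqrt{4318762 + v{\left(1324 \right)}} = \sqrt{4318762 + \frac{1}{2} \cdot 1324 \left(5 - 1324\right)} = \sqrt{4318762 + \frac{1}{2} \cdot 1324 \left(-1319\right)} = \sqrt{4318762 - 873178} = \sqrt{3445584} = 4 \sqrt{215349}$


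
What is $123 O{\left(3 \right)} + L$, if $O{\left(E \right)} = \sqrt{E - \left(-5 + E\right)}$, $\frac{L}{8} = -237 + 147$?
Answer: $-720 + 123 \sqrt{5} \approx -444.96$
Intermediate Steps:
$L = -720$ ($L = 8 \left(-237 + 147\right) = 8 \left(-90\right) = -720$)
$O{\left(E \right)} = \sqrt{5}$
$123 O{\left(3 \right)} + L = 123 \sqrt{5} - 720 = -720 + 123 \sqrt{5}$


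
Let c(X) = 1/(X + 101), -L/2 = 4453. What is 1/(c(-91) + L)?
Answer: -10/89059 ≈ -0.00011229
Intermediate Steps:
L = -8906 (L = -2*4453 = -8906)
c(X) = 1/(101 + X)
1/(c(-91) + L) = 1/(1/(101 - 91) - 8906) = 1/(1/10 - 8906) = 1/(-89059/10) = -10/89059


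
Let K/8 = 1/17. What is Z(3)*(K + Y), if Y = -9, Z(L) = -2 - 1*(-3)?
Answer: -145/17 ≈ -8.5294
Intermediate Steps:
Z(L) = 1 (Z(L) = -2 + 3 = 1)
K = 8/17 ≈ 0.47059
Z(3)*(K + Y) = 1*(8/17 - 9) = 1*(-145/17) = -145/17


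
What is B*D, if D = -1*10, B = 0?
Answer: 0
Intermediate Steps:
D = -10
B*D = 0*(-10) = 0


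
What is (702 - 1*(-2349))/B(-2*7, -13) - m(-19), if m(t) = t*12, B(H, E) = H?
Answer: 141/14 ≈ 10.071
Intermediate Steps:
m(t) = 12*t
(702 - 1*(-2349))/B(-2*7, -13) - m(-19) = (702 - 1*(-2349))/((-2*7)) - 12*(-19) = (702 + 2349)/(-14) - 1*(-228) = 3051*(-1/14) + 228 = -3051/14 + 228 = 141/14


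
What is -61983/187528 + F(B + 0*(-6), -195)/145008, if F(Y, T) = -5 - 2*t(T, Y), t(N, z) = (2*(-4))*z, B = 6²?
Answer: -1110119047/3399132528 ≈ -0.32659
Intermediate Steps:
B = 36
t(N, z) = -8*z
F(Y, T) = -5 + 16*Y (F(Y, T) = -5 - (-16)*Y = -5 + 16*Y)
-61983/187528 + F(B + 0*(-6), -195)/145008 = -61983/187528 + (-5 + 16*(36 + 0*(-6)))/145008 = -61983*1/187528 + (-5 + 16*(36 + 0))*(1/145008) = -61983/187528 + (-5 + 16*36)*(1/145008) = -61983/187528 + (-5 + 576)*(1/145008) = -61983/187528 + 571*(1/145008) = -61983/187528 + 571/145008 = -1110119047/3399132528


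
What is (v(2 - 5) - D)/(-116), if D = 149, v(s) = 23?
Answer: 63/58 ≈ 1.0862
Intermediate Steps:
(v(2 - 5) - D)/(-116) = (23 - 1*149)/(-116) = (23 - 149)*(-1/116) = -126*(-1/116) = 63/58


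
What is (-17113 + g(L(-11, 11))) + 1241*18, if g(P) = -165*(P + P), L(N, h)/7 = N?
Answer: 30635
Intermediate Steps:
L(N, h) = 7*N
g(P) = -330*P
(-17113 + g(L(-11, 11))) + 1241*18 = (-17113 - 2310*(-11)) + 1241*18 = (-17113 - 330*(-77)) + 22338 = (-17113 + 25410) + 22338 = 8297 + 22338 = 30635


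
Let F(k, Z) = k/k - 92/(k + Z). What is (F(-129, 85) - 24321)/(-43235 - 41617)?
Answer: 267497/933372 ≈ 0.28659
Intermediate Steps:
F(k, Z) = 1 - 92/(Z + k)
(F(-129, 85) - 24321)/(-43235 - 41617) = ((-92 + 85 - 129)/(85 - 129) - 24321)/(-43235 - 41617) = (-136/(-44) - 24321)/(-84852) = (-1/44*(-136) - 24321)*(-1/84852) = (34/11 - 24321)*(-1/84852) = -267497/11*(-1/84852) = 267497/933372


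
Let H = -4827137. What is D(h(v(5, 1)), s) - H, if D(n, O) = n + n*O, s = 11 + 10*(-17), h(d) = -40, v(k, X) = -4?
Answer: 4833457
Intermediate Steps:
s = -159 (s = 11 - 170 = -159)
D(n, O) = n + O*n
D(h(v(5, 1)), s) - H = -40*(1 - 159) - 1*(-4827137) = -40*(-158) + 4827137 = 6320 + 4827137 = 4833457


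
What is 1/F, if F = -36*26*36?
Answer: -1/33696 ≈ -2.9677e-5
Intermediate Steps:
F = -33696 (F = -936*36 = -33696)
1/F = 1/(-33696) = -1/33696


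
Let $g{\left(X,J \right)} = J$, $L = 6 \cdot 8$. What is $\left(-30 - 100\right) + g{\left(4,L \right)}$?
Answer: $-82$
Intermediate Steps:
$L = 48$
$\left(-30 - 100\right) + g{\left(4,L \right)} = \left(-30 - 100\right) + 48 = -130 + 48 = -82$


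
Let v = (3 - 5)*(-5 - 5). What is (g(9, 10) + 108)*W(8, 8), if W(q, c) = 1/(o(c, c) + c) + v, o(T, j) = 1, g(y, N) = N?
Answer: 21358/9 ≈ 2373.1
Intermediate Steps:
v = 20 (v = -2*(-10) = 20)
W(q, c) = 20 + 1/(1 + c) (W(q, c) = 1/(1 + c) + 20 = 20 + 1/(1 + c))
(g(9, 10) + 108)*W(8, 8) = (10 + 108)*((21 + 20*8)/(1 + 8)) = 118*((21 + 160)/9) = 118*((1/9)*181) = 118*(181/9) = 21358/9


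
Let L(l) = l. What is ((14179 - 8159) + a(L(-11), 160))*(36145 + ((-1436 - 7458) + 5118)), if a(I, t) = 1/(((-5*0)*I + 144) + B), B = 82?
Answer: 44038704249/226 ≈ 1.9486e+8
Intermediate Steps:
a(I, t) = 1/226 (a(I, t) = 1/(((-5*0)*I + 144) + 82) = 1/((0*I + 144) + 82) = 1/((0 + 144) + 82) = 1/(144 + 82) = 1/226)
((14179 - 8159) + a(L(-11), 160))*(36145 + ((-1436 - 7458) + 5118)) = ((14179 - 8159) + 1/226)*(36145 + ((-1436 - 7458) + 5118)) = (6020 + 1/226)*(36145 + (-8894 + 5118)) = 1360521*(36145 - 3776)/226 = (1360521/226)*32369 = 44038704249/226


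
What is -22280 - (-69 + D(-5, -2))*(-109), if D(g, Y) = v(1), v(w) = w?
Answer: -29692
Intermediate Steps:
D(g, Y) = 1
-22280 - (-69 + D(-5, -2))*(-109) = -22280 - (-69 + 1)*(-109) = -22280 - (-68)*(-109) = -22280 - 1*7412 = -22280 - 7412 = -29692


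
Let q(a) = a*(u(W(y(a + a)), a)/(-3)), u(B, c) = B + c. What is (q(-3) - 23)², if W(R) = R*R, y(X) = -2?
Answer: 484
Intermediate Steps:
W(R) = R²
q(a) = a*(-4/3 - a/3) (q(a) = a*(((-2)² + a)/(-3)) = a*((4 + a)*(-⅓)) = a*(-4/3 - a/3))
(q(-3) - 23)² = (-⅓*(-3)*(4 - 3) - 23)² = (-⅓*(-3)*1 - 23)² = (1 - 23)² = (-22)² = 484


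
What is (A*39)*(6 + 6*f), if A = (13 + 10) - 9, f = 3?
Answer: 13104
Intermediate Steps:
A = 14 (A = 23 - 9 = 14)
(A*39)*(6 + 6*f) = (14*39)*(6 + 6*3) = 546*(6 + 18) = 546*24 = 13104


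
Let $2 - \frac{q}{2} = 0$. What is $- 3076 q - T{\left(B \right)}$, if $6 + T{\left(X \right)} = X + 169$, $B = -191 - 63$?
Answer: $-12213$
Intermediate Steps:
$q = 4$ ($q = 4 - 0 = 4 + 0 = 4$)
$B = -254$
$T{\left(X \right)} = 163 + X$ ($T{\left(X \right)} = -6 + \left(X + 169\right) = -6 + \left(169 + X\right) = 163 + X$)
$- 3076 q - T{\left(B \right)} = \left(-3076\right) 4 - \left(163 - 254\right) = -12304 - -91 = -12304 + 91 = -12213$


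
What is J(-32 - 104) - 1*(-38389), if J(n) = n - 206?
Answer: 38047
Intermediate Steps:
J(n) = -206 + n
J(-32 - 104) - 1*(-38389) = (-206 + (-32 - 104)) - 1*(-38389) = (-206 - 136) + 38389 = -342 + 38389 = 38047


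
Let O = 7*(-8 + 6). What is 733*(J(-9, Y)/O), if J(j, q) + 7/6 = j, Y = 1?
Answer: 44713/84 ≈ 532.30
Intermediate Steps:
O = -14 (O = 7*(-2) = -14)
J(j, q) = -7/6 + j
733*(J(-9, Y)/O) = 733*((-7/6 - 9)/(-14)) = 733*(-61/6*(-1/14)) = 733*(61/84) = 44713/84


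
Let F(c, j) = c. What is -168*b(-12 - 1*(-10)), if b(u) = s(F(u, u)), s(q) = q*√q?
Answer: 336*I*√2 ≈ 475.18*I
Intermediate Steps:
s(q) = q^(3/2)
b(u) = u^(3/2)
-168*b(-12 - 1*(-10)) = -168*(-12 - 1*(-10))^(3/2) = -168*(-12 + 10)^(3/2) = -(-336)*I*√2 = 336*I*√2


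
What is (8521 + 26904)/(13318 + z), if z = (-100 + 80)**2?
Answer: 35425/13718 ≈ 2.5824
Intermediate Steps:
z = 400 (z = (-20)**2 = 400)
(8521 + 26904)/(13318 + z) = (8521 + 26904)/(13318 + 400) = 35425/13718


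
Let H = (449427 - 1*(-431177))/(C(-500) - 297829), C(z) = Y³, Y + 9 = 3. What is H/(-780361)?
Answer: 880604/232582694245 ≈ 3.7862e-6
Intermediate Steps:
Y = -6 (Y = -9 + 3 = -6)
C(z) = -216 (C(z) = (-6)³ = -216)
H = -880604/298045 (H = (449427 - 1*(-431177))/(-216 - 297829) = (449427 + 431177)/(-298045) = 880604*(-1/298045) = -880604/298045 ≈ -2.9546)
H/(-780361) = -880604/298045/(-780361) = -880604/298045*(-1/780361) = 880604/232582694245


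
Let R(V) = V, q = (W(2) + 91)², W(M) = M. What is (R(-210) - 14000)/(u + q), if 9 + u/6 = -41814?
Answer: 14210/242289 ≈ 0.058649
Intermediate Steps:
u = -250938 (u = -54 + 6*(-41814) = -54 - 250884 = -250938)
q = 8649 (q = (2 + 91)² = 93² = 8649)
(R(-210) - 14000)/(u + q) = (-210 - 14000)/(-250938 + 8649) = -14210/(-242289) = -14210*(-1/242289) = 14210/242289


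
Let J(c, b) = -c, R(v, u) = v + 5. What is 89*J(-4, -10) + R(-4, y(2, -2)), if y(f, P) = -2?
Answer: 357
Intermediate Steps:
R(v, u) = 5 + v
89*J(-4, -10) + R(-4, y(2, -2)) = 89*(-1*(-4)) + (5 - 4) = 89*4 + 1 = 356 + 1 = 357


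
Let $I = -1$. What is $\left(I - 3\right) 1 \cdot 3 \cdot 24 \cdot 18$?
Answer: $-5184$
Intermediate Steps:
$\left(I - 3\right) 1 \cdot 3 \cdot 24 \cdot 18 = \left(-1 - 3\right) 1 \cdot 3 \cdot 24 \cdot 18 = \left(-4\right) 1 \cdot 3 \cdot 24 \cdot 18 = \left(-4\right) 3 \cdot 24 \cdot 18 = \left(-12\right) 24 \cdot 18 = \left(-288\right) 18 = -5184$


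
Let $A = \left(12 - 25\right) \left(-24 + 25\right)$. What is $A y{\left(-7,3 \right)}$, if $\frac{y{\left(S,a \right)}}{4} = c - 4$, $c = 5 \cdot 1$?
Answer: $-52$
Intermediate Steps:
$c = 5$
$y{\left(S,a \right)} = 4$ ($y{\left(S,a \right)} = 4 \left(5 - 4\right) = 4 \cdot 1 = 4$)
$A = -13$ ($A = \left(-13\right) 1 = -13$)
$A y{\left(-7,3 \right)} = \left(-13\right) 4 = -52$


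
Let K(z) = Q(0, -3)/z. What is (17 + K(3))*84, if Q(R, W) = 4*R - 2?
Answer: 1372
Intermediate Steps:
Q(R, W) = -2 + 4*R
K(z) = -2/z (K(z) = (-2 + 4*0)/z = (-2 + 0)/z = -2/z)
(17 + K(3))*84 = (17 - 2/3)*84 = (17 - 2*⅓)*84 = (17 - ⅔)*84 = (49/3)*84 = 1372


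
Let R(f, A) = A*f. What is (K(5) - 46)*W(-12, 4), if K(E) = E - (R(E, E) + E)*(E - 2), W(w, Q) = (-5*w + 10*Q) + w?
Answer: -11528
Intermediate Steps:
W(w, Q) = -4*w + 10*Q
K(E) = E - (-2 + E)*(E + E²) (K(E) = E - (E*E + E)*(E - 2) = E - (E² + E)*(-2 + E) = E - (E + E²)*(-2 + E) = E - (-2 + E)*(E + E²))
(K(5) - 46)*W(-12, 4) = (5*(3 + 5 - 1*5²) - 46)*(-4*(-12) + 10*4) = (5*(3 + 5 - 1*25) - 46)*(48 + 40) = (5*(3 + 5 - 25) - 46)*88 = (5*(-17) - 46)*88 = (-85 - 46)*88 = -131*88 = -11528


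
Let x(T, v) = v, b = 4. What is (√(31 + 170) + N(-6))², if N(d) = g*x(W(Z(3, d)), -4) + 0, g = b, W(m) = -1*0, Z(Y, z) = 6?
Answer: (16 - √201)² ≈ 3.3217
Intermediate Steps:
W(m) = 0
g = 4
N(d) = -16 (N(d) = 4*(-4) + 0 = -16 + 0 = -16)
(√(31 + 170) + N(-6))² = (√(31 + 170) - 16)² = (√201 - 16)² = (-16 + √201)²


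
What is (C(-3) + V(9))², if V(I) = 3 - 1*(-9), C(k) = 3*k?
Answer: 9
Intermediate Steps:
V(I) = 12 (V(I) = 3 + 9 = 12)
(C(-3) + V(9))² = (3*(-3) + 12)² = (-9 + 12)² = 3² = 9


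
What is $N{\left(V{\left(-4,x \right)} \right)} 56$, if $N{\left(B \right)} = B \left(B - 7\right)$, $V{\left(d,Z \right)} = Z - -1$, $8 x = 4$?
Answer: $-462$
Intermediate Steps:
$x = \frac{1}{2}$ ($x = \frac{1}{8} \cdot 4 = \frac{1}{2} \approx 0.5$)
$V{\left(d,Z \right)} = 1 + Z$ ($V{\left(d,Z \right)} = Z + 1 = 1 + Z$)
$N{\left(B \right)} = B \left(-7 + B\right)$
$N{\left(V{\left(-4,x \right)} \right)} 56 = \left(1 + \frac{1}{2}\right) \left(-7 + \left(1 + \frac{1}{2}\right)\right) 56 = \frac{3 \left(-7 + \frac{3}{2}\right)}{2} \cdot 56 = \frac{3}{2} \left(- \frac{11}{2}\right) 56 = \left(- \frac{33}{4}\right) 56 = -462$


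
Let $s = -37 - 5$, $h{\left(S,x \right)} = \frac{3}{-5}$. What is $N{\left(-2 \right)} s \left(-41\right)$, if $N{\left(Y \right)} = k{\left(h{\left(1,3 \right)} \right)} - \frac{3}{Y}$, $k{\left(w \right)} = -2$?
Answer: $-861$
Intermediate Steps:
$h{\left(S,x \right)} = - \frac{3}{5}$ ($h{\left(S,x \right)} = 3 \left(- \frac{1}{5}\right) = - \frac{3}{5}$)
$s = -42$
$N{\left(Y \right)} = -2 - \frac{3}{Y}$
$N{\left(-2 \right)} s \left(-41\right) = \left(-2 - \frac{3}{-2}\right) \left(-42\right) \left(-41\right) = \left(-2 - - \frac{3}{2}\right) \left(-42\right) \left(-41\right) = \left(-2 + \frac{3}{2}\right) \left(-42\right) \left(-41\right) = \left(- \frac{1}{2}\right) \left(-42\right) \left(-41\right) = 21 \left(-41\right) = -861$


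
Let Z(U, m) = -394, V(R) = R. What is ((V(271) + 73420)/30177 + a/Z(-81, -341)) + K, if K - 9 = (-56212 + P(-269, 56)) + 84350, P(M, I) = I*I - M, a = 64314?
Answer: 186616622026/5944869 ≈ 31391.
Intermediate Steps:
P(M, I) = I² - M
K = 31552 (K = 9 + ((-56212 + (56² - 1*(-269))) + 84350) = 9 + ((-56212 + (3136 + 269)) + 84350) = 9 + ((-56212 + 3405) + 84350) = 9 + (-52807 + 84350) = 9 + 31543 = 31552)
((V(271) + 73420)/30177 + a/Z(-81, -341)) + K = ((271 + 73420)/30177 + 64314/(-394)) + 31552 = (73691*(1/30177) + 64314*(-1/394)) + 31552 = (73691/30177 - 32157/197) + 31552 = -955884662/5944869 + 31552 = 186616622026/5944869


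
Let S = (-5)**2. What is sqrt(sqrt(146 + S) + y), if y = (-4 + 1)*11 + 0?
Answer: sqrt(-33 + 3*sqrt(19)) ≈ 4.4636*I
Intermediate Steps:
y = -33 (y = -3*11 + 0 = -33 + 0 = -33)
S = 25
sqrt(sqrt(146 + S) + y) = sqrt(sqrt(146 + 25) - 33) = sqrt(sqrt(171) - 33) = sqrt(3*sqrt(19) - 33) = sqrt(-33 + 3*sqrt(19))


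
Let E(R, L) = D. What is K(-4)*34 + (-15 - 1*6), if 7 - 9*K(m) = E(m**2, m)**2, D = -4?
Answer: -55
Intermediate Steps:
E(R, L) = -4
K(m) = -1 (K(m) = 7/9 - 1/9*(-4)**2 = 7/9 - 1/9*16 = 7/9 - 16/9 = -1)
K(-4)*34 + (-15 - 1*6) = -1*34 + (-15 - 1*6) = -34 + (-15 - 6) = -34 - 21 = -55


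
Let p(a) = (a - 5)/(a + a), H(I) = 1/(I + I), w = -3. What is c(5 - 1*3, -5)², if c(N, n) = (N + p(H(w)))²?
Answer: 1500625/16 ≈ 93789.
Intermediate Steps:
H(I) = 1/(2*I)
p(a) = (-5 + a)/(2*a) (p(a) = (-5 + a)/((2*a)) = (-5 + a)*(1/(2*a)) = (-5 + a)/(2*a))
c(N, n) = (31/2 + N)² (c(N, n) = (N + (-5 + (½)/(-3))/(2*(((½)/(-3)))))² = (N + (-5 + (½)*(-⅓))/(2*(((½)*(-⅓)))))² = (N + (-5 - ⅙)/(2*(-⅙)))² = (N + (½)*(-6)*(-31/6))² = (N + 31/2)² = (31/2 + N)²)
c(5 - 1*3, -5)² = ((31 + 2*(5 - 1*3))²/4)² = ((31 + 2*(5 - 3))²/4)² = ((31 + 2*2)²/4)² = ((31 + 4)²/4)² = ((¼)*35²)² = ((¼)*1225)² = (1225/4)² = 1500625/16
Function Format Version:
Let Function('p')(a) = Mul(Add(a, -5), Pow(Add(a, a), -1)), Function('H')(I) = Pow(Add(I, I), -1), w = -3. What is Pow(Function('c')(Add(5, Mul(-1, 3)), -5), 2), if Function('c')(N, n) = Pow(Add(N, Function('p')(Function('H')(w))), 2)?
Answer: Rational(1500625, 16) ≈ 93789.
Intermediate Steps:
Function('H')(I) = Mul(Rational(1, 2), Pow(I, -1)) (Function('H')(I) = Pow(Mul(2, I), -1) = Mul(Rational(1, 2), Pow(I, -1)))
Function('p')(a) = Mul(Rational(1, 2), Pow(a, -1), Add(-5, a)) (Function('p')(a) = Mul(Add(-5, a), Pow(Mul(2, a), -1)) = Mul(Add(-5, a), Mul(Rational(1, 2), Pow(a, -1))) = Mul(Rational(1, 2), Pow(a, -1), Add(-5, a)))
Function('c')(N, n) = Pow(Add(Rational(31, 2), N), 2) (Function('c')(N, n) = Pow(Add(N, Mul(Rational(1, 2), Pow(Mul(Rational(1, 2), Pow(-3, -1)), -1), Add(-5, Mul(Rational(1, 2), Pow(-3, -1))))), 2) = Pow(Add(N, Mul(Rational(1, 2), Pow(Mul(Rational(1, 2), Rational(-1, 3)), -1), Add(-5, Mul(Rational(1, 2), Rational(-1, 3))))), 2) = Pow(Add(N, Mul(Rational(1, 2), Pow(Rational(-1, 6), -1), Add(-5, Rational(-1, 6)))), 2) = Pow(Add(N, Mul(Rational(1, 2), -6, Rational(-31, 6))), 2) = Pow(Add(N, Rational(31, 2)), 2) = Pow(Add(Rational(31, 2), N), 2))
Pow(Function('c')(Add(5, Mul(-1, 3)), -5), 2) = Pow(Mul(Rational(1, 4), Pow(Add(31, Mul(2, Add(5, Mul(-1, 3)))), 2)), 2) = Pow(Mul(Rational(1, 4), Pow(Add(31, Mul(2, Add(5, -3))), 2)), 2) = Pow(Mul(Rational(1, 4), Pow(Add(31, Mul(2, 2)), 2)), 2) = Pow(Mul(Rational(1, 4), Pow(Add(31, 4), 2)), 2) = Pow(Mul(Rational(1, 4), Pow(35, 2)), 2) = Pow(Mul(Rational(1, 4), 1225), 2) = Pow(Rational(1225, 4), 2) = Rational(1500625, 16)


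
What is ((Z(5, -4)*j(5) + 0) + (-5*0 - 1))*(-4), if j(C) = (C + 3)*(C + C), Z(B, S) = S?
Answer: 1284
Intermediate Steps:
j(C) = 2*C*(3 + C) (j(C) = (3 + C)*(2*C) = 2*C*(3 + C))
((Z(5, -4)*j(5) + 0) + (-5*0 - 1))*(-4) = ((-8*5*(3 + 5) + 0) + (-5*0 - 1))*(-4) = ((-8*5*8 + 0) + (0 - 1))*(-4) = ((-4*80 + 0) - 1)*(-4) = ((-320 + 0) - 1)*(-4) = (-320 - 1)*(-4) = -321*(-4) = 1284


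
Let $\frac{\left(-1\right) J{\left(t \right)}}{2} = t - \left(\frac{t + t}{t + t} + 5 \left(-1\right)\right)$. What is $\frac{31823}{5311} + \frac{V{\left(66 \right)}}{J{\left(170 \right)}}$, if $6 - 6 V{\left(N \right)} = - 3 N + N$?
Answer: $\frac{10952251}{1848228} \approx 5.9258$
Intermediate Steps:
$V{\left(N \right)} = 1 + \frac{N}{3}$ ($V{\left(N \right)} = 1 - \frac{- 3 N + N}{6} = 1 - \frac{\left(-2\right) N}{6} = 1 + \frac{N}{3}$)
$J{\left(t \right)} = -8 - 2 t$ ($J{\left(t \right)} = - 2 \left(t - \left(\frac{t + t}{t + t} + 5 \left(-1\right)\right)\right) = - 2 \left(t - \left(\frac{2 t}{2 t} - 5\right)\right) = - 2 \left(t - \left(2 t \frac{1}{2 t} - 5\right)\right) = - 2 \left(t - \left(1 - 5\right)\right) = - 2 \left(t - -4\right) = - 2 \left(t + 4\right) = - 2 \left(4 + t\right) = -8 - 2 t$)
$\frac{31823}{5311} + \frac{V{\left(66 \right)}}{J{\left(170 \right)}} = \frac{31823}{5311} + \frac{1 + \frac{1}{3} \cdot 66}{-8 - 340} = 31823 \cdot \frac{1}{5311} + \frac{1 + 22}{-8 - 340} = \frac{31823}{5311} + \frac{23}{-348} = \frac{31823}{5311} + 23 \left(- \frac{1}{348}\right) = \frac{31823}{5311} - \frac{23}{348} = \frac{10952251}{1848228}$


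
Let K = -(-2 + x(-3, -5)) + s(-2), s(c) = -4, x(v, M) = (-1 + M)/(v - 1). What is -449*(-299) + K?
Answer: 268495/2 ≈ 1.3425e+5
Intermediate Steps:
x(v, M) = (-1 + M)/(-1 + v)
K = -7/2 (K = -(-2 + (-1 - 5)/(-1 - 3)) - 4 = -(-2 - 6/(-4)) - 4 = -(-2 - ¼*(-6)) - 4 = -(-2 + 3/2) - 4 = -1*(-½) - 4 = ½ - 4 = -7/2 ≈ -3.5000)
-449*(-299) + K = -449*(-299) - 7/2 = 134251 - 7/2 = 268495/2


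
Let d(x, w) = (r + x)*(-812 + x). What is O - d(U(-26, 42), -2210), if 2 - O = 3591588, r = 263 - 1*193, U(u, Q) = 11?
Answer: -3526705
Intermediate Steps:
r = 70 (r = 263 - 193 = 70)
d(x, w) = (-812 + x)*(70 + x) (d(x, w) = (70 + x)*(-812 + x) = (-812 + x)*(70 + x))
O = -3591586 (O = 2 - 1*3591588 = 2 - 3591588 = -3591586)
O - d(U(-26, 42), -2210) = -3591586 - (-56840 + 11² - 742*11) = -3591586 - (-56840 + 121 - 8162) = -3591586 - 1*(-64881) = -3591586 + 64881 = -3526705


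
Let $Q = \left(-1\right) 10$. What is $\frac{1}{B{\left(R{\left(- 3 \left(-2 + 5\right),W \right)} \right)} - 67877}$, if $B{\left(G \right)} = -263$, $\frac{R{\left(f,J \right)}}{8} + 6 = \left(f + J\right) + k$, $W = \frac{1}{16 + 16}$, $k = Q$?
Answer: $- \frac{1}{68140} \approx -1.4676 \cdot 10^{-5}$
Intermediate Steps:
$Q = -10$
$k = -10$
$W = \frac{1}{32} \approx 0.03125$
$R{\left(f,J \right)} = -128 + 8 J + 8 f$ ($R{\left(f,J \right)} = -48 + 8 \left(\left(f + J\right) - 10\right) = -48 + 8 \left(\left(J + f\right) - 10\right) = -48 + 8 \left(-10 + J + f\right) = -48 + \left(-80 + 8 J + 8 f\right) = -128 + 8 J + 8 f$)
$\frac{1}{B{\left(R{\left(- 3 \left(-2 + 5\right),W \right)} \right)} - 67877} = \frac{1}{-263 - 67877} = \frac{1}{-68140} = - \frac{1}{68140}$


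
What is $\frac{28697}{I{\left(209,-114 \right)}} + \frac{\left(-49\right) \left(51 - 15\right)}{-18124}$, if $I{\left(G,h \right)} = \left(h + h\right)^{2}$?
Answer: $\frac{152951051}{235539504} \approx 0.64936$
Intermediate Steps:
$I{\left(G,h \right)} = 4 h^{2}$ ($I{\left(G,h \right)} = \left(2 h\right)^{2} = 4 h^{2}$)
$\frac{28697}{I{\left(209,-114 \right)}} + \frac{\left(-49\right) \left(51 - 15\right)}{-18124} = \frac{28697}{4 \left(-114\right)^{2}} + \frac{\left(-49\right) \left(51 - 15\right)}{-18124} = \frac{28697}{4 \cdot 12996} + \left(-49\right) 36 \left(- \frac{1}{18124}\right) = \frac{28697}{51984} - - \frac{441}{4531} = 28697 \cdot \frac{1}{51984} + \frac{441}{4531} = \frac{28697}{51984} + \frac{441}{4531} = \frac{152951051}{235539504}$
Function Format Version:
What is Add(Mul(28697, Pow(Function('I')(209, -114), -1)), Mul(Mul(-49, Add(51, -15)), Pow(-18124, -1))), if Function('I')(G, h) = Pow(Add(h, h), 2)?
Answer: Rational(152951051, 235539504) ≈ 0.64936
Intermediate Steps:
Function('I')(G, h) = Mul(4, Pow(h, 2)) (Function('I')(G, h) = Pow(Mul(2, h), 2) = Mul(4, Pow(h, 2)))
Add(Mul(28697, Pow(Function('I')(209, -114), -1)), Mul(Mul(-49, Add(51, -15)), Pow(-18124, -1))) = Add(Mul(28697, Pow(Mul(4, Pow(-114, 2)), -1)), Mul(Mul(-49, Add(51, -15)), Pow(-18124, -1))) = Add(Mul(28697, Pow(Mul(4, 12996), -1)), Mul(Mul(-49, 36), Rational(-1, 18124))) = Add(Mul(28697, Pow(51984, -1)), Mul(-1764, Rational(-1, 18124))) = Add(Mul(28697, Rational(1, 51984)), Rational(441, 4531)) = Add(Rational(28697, 51984), Rational(441, 4531)) = Rational(152951051, 235539504)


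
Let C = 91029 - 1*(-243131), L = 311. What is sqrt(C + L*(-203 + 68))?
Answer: 5*sqrt(11687) ≈ 540.53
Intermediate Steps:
C = 334160 (C = 91029 + 243131 = 334160)
sqrt(C + L*(-203 + 68)) = sqrt(334160 + 311*(-203 + 68)) = sqrt(334160 + 311*(-135)) = sqrt(334160 - 41985) = sqrt(292175) = 5*sqrt(11687)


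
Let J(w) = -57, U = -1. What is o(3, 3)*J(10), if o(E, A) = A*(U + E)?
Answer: -342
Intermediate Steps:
o(E, A) = A*(-1 + E)
o(3, 3)*J(10) = (3*(-1 + 3))*(-57) = (3*2)*(-57) = 6*(-57) = -342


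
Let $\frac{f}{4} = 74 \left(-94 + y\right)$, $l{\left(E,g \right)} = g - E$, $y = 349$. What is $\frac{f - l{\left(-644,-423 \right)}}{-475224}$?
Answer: $- \frac{75259}{475224} \approx -0.15837$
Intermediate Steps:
$f = 75480$ ($f = 4 \cdot 74 \left(-94 + 349\right) = 4 \cdot 74 \cdot 255 = 4 \cdot 18870 = 75480$)
$\frac{f - l{\left(-644,-423 \right)}}{-475224} = \frac{75480 - \left(-423 - -644\right)}{-475224} = \left(75480 - \left(-423 + 644\right)\right) \left(- \frac{1}{475224}\right) = \left(75480 - 221\right) \left(- \frac{1}{475224}\right) = 75259 \left(- \frac{1}{475224}\right) = - \frac{75259}{475224}$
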